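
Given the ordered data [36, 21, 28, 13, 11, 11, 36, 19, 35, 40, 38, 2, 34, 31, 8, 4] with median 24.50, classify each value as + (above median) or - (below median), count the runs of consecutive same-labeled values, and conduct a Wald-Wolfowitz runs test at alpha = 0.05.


Step 1: Compute median = 24.50; label A = above, B = below.
Labels in order: ABABBBABAAABAABB  (n_A = 8, n_B = 8)
Step 2: Count runs R = 10.
Step 3: Under H0 (random ordering), E[R] = 2*n_A*n_B/(n_A+n_B) + 1 = 2*8*8/16 + 1 = 9.0000.
        Var[R] = 2*n_A*n_B*(2*n_A*n_B - n_A - n_B) / ((n_A+n_B)^2 * (n_A+n_B-1)) = 14336/3840 = 3.7333.
        SD[R] = 1.9322.
Step 4: Continuity-corrected z = (R - 0.5 - E[R]) / SD[R] = (10 - 0.5 - 9.0000) / 1.9322 = 0.2588.
Step 5: Two-sided p-value via normal approximation = 2*(1 - Phi(|z|)) = 0.795809.
Step 6: alpha = 0.05. fail to reject H0.

R = 10, z = 0.2588, p = 0.795809, fail to reject H0.


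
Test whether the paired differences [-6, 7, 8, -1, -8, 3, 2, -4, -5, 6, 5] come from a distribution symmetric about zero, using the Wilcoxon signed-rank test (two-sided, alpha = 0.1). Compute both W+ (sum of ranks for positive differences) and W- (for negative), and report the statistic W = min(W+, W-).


Step 1: Drop any zero differences (none here) and take |d_i|.
|d| = [6, 7, 8, 1, 8, 3, 2, 4, 5, 6, 5]
Step 2: Midrank |d_i| (ties get averaged ranks).
ranks: |6|->7.5, |7|->9, |8|->10.5, |1|->1, |8|->10.5, |3|->3, |2|->2, |4|->4, |5|->5.5, |6|->7.5, |5|->5.5
Step 3: Attach original signs; sum ranks with positive sign and with negative sign.
W+ = 9 + 10.5 + 3 + 2 + 7.5 + 5.5 = 37.5
W- = 7.5 + 1 + 10.5 + 4 + 5.5 = 28.5
(Check: W+ + W- = 66 should equal n(n+1)/2 = 66.)
Step 4: Test statistic W = min(W+, W-) = 28.5.
Step 5: Ties in |d|, so use the tie-corrected normal approximation.
        E[W] = n(n+1)/4 = 11*12/4 = 33.
        Tie groups: |d|=5 (t=2), |d|=6 (t=2), |d|=8 (t=2); sum(t^3 - t) = 18.
        Var[W] = n(n+1)(2n+1)/24 - sum(t^3-t)/48 = 3036/24 - 18/48 = 126.125.
        z = (W - E[W]) / sqrt(Var[W]) = (28.5 - 33) / 11.2305 = -0.4007.
        Two-sided p = 2*Phi(z) = 0.688646.
Step 6: alpha = 0.1. fail to reject H0.

W+ = 37.5, W- = 28.5, W = min = 28.5, p = 0.688646, fail to reject H0.


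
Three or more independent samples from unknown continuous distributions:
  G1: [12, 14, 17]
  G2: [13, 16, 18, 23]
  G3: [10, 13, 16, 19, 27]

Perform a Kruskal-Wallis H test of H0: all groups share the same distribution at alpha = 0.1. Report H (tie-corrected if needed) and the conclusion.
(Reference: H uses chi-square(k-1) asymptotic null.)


Step 1: Combine all N = 12 observations and assign midranks.
sorted (value, group, rank): (10,G3,1), (12,G1,2), (13,G2,3.5), (13,G3,3.5), (14,G1,5), (16,G2,6.5), (16,G3,6.5), (17,G1,8), (18,G2,9), (19,G3,10), (23,G2,11), (27,G3,12)
Step 2: Sum ranks within each group.
R_1 = 15 (n_1 = 3)
R_2 = 30 (n_2 = 4)
R_3 = 33 (n_3 = 5)
Step 3: H = 12/(N(N+1)) * sum(R_i^2/n_i) - 3(N+1)
     = 12/(12*13) * (15^2/3 + 30^2/4 + 33^2/5) - 3*13
     = 0.076923 * 517.8 - 39
     = 0.830769.
Step 4: Ties present; correction factor C = 1 - 12/(12^3 - 12) = 0.993007. Corrected H = 0.830769 / 0.993007 = 0.836620.
Step 5: Under H0, H ~ chi^2(2); p-value = 0.658158.
Step 6: alpha = 0.1. fail to reject H0.

H = 0.8366, df = 2, p = 0.658158, fail to reject H0.


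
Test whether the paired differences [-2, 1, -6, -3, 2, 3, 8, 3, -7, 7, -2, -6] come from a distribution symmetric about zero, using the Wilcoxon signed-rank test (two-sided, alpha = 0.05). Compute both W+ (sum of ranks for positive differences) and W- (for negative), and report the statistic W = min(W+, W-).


Step 1: Drop any zero differences (none here) and take |d_i|.
|d| = [2, 1, 6, 3, 2, 3, 8, 3, 7, 7, 2, 6]
Step 2: Midrank |d_i| (ties get averaged ranks).
ranks: |2|->3, |1|->1, |6|->8.5, |3|->6, |2|->3, |3|->6, |8|->12, |3|->6, |7|->10.5, |7|->10.5, |2|->3, |6|->8.5
Step 3: Attach original signs; sum ranks with positive sign and with negative sign.
W+ = 1 + 3 + 6 + 12 + 6 + 10.5 = 38.5
W- = 3 + 8.5 + 6 + 10.5 + 3 + 8.5 = 39.5
(Check: W+ + W- = 78 should equal n(n+1)/2 = 78.)
Step 4: Test statistic W = min(W+, W-) = 38.5.
Step 5: Ties in |d|, so use the tie-corrected normal approximation.
        E[W] = n(n+1)/4 = 12*13/4 = 39.
        Tie groups: |d|=2 (t=3), |d|=3 (t=3), |d|=6 (t=2), |d|=7 (t=2); sum(t^3 - t) = 60.
        Var[W] = n(n+1)(2n+1)/24 - sum(t^3-t)/48 = 3900/24 - 60/48 = 161.25.
        z = (W - E[W]) / sqrt(Var[W]) = (38.5 - 39) / 12.6984 = -0.0394.
        Two-sided p = 2*Phi(z) = 0.968591.
Step 6: alpha = 0.05. fail to reject H0.

W+ = 38.5, W- = 39.5, W = min = 38.5, p = 0.968591, fail to reject H0.


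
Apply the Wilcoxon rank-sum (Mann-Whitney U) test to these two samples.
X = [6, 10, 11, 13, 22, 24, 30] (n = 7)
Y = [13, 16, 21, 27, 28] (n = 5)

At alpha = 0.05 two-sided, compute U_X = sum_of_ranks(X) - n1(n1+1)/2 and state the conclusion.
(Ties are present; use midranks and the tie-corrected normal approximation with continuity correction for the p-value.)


Step 1: Combine and sort all 12 observations; assign midranks.
sorted (value, group): (6,X), (10,X), (11,X), (13,X), (13,Y), (16,Y), (21,Y), (22,X), (24,X), (27,Y), (28,Y), (30,X)
ranks: 6->1, 10->2, 11->3, 13->4.5, 13->4.5, 16->6, 21->7, 22->8, 24->9, 27->10, 28->11, 30->12
Step 2: Rank sum for X: R1 = 1 + 2 + 3 + 4.5 + 8 + 9 + 12 = 39.5.
Step 3: U_X = R1 - n1(n1+1)/2 = 39.5 - 7*8/2 = 39.5 - 28 = 11.5.
       U_Y = n1*n2 - U_X = 35 - 11.5 = 23.5.
Step 4: Ties are present, so use the tie-corrected normal approximation (with continuity correction) for the p-value.
Step 5: p-value = 0.370914; compare to alpha = 0.05. fail to reject H0.

U_X = 11.5, p = 0.370914, fail to reject H0 at alpha = 0.05.


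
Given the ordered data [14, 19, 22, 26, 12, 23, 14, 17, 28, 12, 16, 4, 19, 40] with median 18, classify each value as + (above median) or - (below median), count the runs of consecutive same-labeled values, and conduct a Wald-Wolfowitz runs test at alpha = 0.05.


Step 1: Compute median = 18; label A = above, B = below.
Labels in order: BAAABABBABBBAA  (n_A = 7, n_B = 7)
Step 2: Count runs R = 8.
Step 3: Under H0 (random ordering), E[R] = 2*n_A*n_B/(n_A+n_B) + 1 = 2*7*7/14 + 1 = 8.0000.
        Var[R] = 2*n_A*n_B*(2*n_A*n_B - n_A - n_B) / ((n_A+n_B)^2 * (n_A+n_B-1)) = 8232/2548 = 3.2308.
        SD[R] = 1.7974.
Step 4: R = E[R], so z = 0 with no continuity correction.
Step 5: Two-sided p-value via normal approximation = 2*(1 - Phi(|z|)) = 1.000000.
Step 6: alpha = 0.05. fail to reject H0.

R = 8, z = 0.0000, p = 1.000000, fail to reject H0.


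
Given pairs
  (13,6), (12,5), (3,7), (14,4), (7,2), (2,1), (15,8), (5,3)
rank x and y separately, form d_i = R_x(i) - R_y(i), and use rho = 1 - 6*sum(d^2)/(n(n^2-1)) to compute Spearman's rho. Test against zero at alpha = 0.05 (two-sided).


Step 1: Rank x and y separately (midranks; no ties here).
rank(x): 13->6, 12->5, 3->2, 14->7, 7->4, 2->1, 15->8, 5->3
rank(y): 6->6, 5->5, 7->7, 4->4, 2->2, 1->1, 8->8, 3->3
Step 2: d_i = R_x(i) - R_y(i); compute d_i^2.
  (6-6)^2=0, (5-5)^2=0, (2-7)^2=25, (7-4)^2=9, (4-2)^2=4, (1-1)^2=0, (8-8)^2=0, (3-3)^2=0
sum(d^2) = 38.
Step 3: rho = 1 - 6*38 / (8*(8^2 - 1)) = 1 - 228/504 = 0.547619.
Step 4: Under H0, t = rho * sqrt((n-2)/(1-rho^2)) = 1.6031 ~ t(6).
Step 5: Two-sided p-value from the t-distribution with 6 df = 0.160026.
Step 6: alpha = 0.05. fail to reject H0.

rho = 0.5476, p = 0.160026, fail to reject H0 at alpha = 0.05.


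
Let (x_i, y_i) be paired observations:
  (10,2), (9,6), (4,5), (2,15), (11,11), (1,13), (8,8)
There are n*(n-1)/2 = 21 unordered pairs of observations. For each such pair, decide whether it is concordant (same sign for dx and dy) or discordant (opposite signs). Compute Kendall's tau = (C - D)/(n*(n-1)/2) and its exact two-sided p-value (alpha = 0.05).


Step 1: Enumerate the 21 unordered pairs (i,j) with i<j and classify each by sign(x_j-x_i) * sign(y_j-y_i).
  (1,2):dx=-1,dy=+4->D; (1,3):dx=-6,dy=+3->D; (1,4):dx=-8,dy=+13->D; (1,5):dx=+1,dy=+9->C
  (1,6):dx=-9,dy=+11->D; (1,7):dx=-2,dy=+6->D; (2,3):dx=-5,dy=-1->C; (2,4):dx=-7,dy=+9->D
  (2,5):dx=+2,dy=+5->C; (2,6):dx=-8,dy=+7->D; (2,7):dx=-1,dy=+2->D; (3,4):dx=-2,dy=+10->D
  (3,5):dx=+7,dy=+6->C; (3,6):dx=-3,dy=+8->D; (3,7):dx=+4,dy=+3->C; (4,5):dx=+9,dy=-4->D
  (4,6):dx=-1,dy=-2->C; (4,7):dx=+6,dy=-7->D; (5,6):dx=-10,dy=+2->D; (5,7):dx=-3,dy=-3->C
  (6,7):dx=+7,dy=-5->D
Step 2: C = 7, D = 14, total pairs = 21.
Step 3: tau = (C - D)/(n(n-1)/2) = (7 - 14)/21 = -0.333333.
Step 4: Exact two-sided p-value (enumerate n! = 5040 permutations of y under H0): p = 0.381349.
Step 5: alpha = 0.05. fail to reject H0.

tau_b = -0.3333 (C=7, D=14), p = 0.381349, fail to reject H0.


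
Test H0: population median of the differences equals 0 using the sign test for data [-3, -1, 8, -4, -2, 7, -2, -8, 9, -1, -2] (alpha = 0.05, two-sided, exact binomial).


Step 1: Discard zero differences. Original n = 11; n_eff = number of nonzero differences = 11.
Nonzero differences (with sign): -3, -1, +8, -4, -2, +7, -2, -8, +9, -1, -2
Step 2: Count signs: positive = 3, negative = 8.
Step 3: Under H0: P(positive) = 0.5, so the number of positives S ~ Bin(11, 0.5).
Step 4: Two-sided exact p-value = sum of Bin(11,0.5) probabilities at or below the observed probability = 0.226562.
Step 5: alpha = 0.05. fail to reject H0.

n_eff = 11, pos = 3, neg = 8, p = 0.226562, fail to reject H0.


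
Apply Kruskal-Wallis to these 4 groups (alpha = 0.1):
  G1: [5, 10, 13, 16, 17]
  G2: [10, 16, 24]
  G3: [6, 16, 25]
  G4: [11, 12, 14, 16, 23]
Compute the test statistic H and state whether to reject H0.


Step 1: Combine all N = 16 observations and assign midranks.
sorted (value, group, rank): (5,G1,1), (6,G3,2), (10,G1,3.5), (10,G2,3.5), (11,G4,5), (12,G4,6), (13,G1,7), (14,G4,8), (16,G1,10.5), (16,G2,10.5), (16,G3,10.5), (16,G4,10.5), (17,G1,13), (23,G4,14), (24,G2,15), (25,G3,16)
Step 2: Sum ranks within each group.
R_1 = 35 (n_1 = 5)
R_2 = 29 (n_2 = 3)
R_3 = 28.5 (n_3 = 3)
R_4 = 43.5 (n_4 = 5)
Step 3: H = 12/(N(N+1)) * sum(R_i^2/n_i) - 3(N+1)
     = 12/(16*17) * (35^2/5 + 29^2/3 + 28.5^2/3 + 43.5^2/5) - 3*17
     = 0.044118 * 1174.53 - 51
     = 0.817647.
Step 4: Ties present; correction factor C = 1 - 66/(16^3 - 16) = 0.983824. Corrected H = 0.817647 / 0.983824 = 0.831091.
Step 5: Under H0, H ~ chi^2(3); p-value = 0.842017.
Step 6: alpha = 0.1. fail to reject H0.

H = 0.8311, df = 3, p = 0.842017, fail to reject H0.


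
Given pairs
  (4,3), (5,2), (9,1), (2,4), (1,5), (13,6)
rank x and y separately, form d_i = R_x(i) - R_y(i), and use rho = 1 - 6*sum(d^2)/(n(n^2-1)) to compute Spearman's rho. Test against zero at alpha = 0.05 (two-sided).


Step 1: Rank x and y separately (midranks; no ties here).
rank(x): 4->3, 5->4, 9->5, 2->2, 1->1, 13->6
rank(y): 3->3, 2->2, 1->1, 4->4, 5->5, 6->6
Step 2: d_i = R_x(i) - R_y(i); compute d_i^2.
  (3-3)^2=0, (4-2)^2=4, (5-1)^2=16, (2-4)^2=4, (1-5)^2=16, (6-6)^2=0
sum(d^2) = 40.
Step 3: rho = 1 - 6*40 / (6*(6^2 - 1)) = 1 - 240/210 = -0.142857.
Step 4: Under H0, t = rho * sqrt((n-2)/(1-rho^2)) = -0.2887 ~ t(4).
Step 5: Two-sided p-value from the t-distribution with 4 df = 0.787172.
Step 6: alpha = 0.05. fail to reject H0.

rho = -0.1429, p = 0.787172, fail to reject H0 at alpha = 0.05.


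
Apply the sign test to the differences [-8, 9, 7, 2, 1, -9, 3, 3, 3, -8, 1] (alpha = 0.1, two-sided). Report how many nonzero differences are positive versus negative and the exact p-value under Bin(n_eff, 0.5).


Step 1: Discard zero differences. Original n = 11; n_eff = number of nonzero differences = 11.
Nonzero differences (with sign): -8, +9, +7, +2, +1, -9, +3, +3, +3, -8, +1
Step 2: Count signs: positive = 8, negative = 3.
Step 3: Under H0: P(positive) = 0.5, so the number of positives S ~ Bin(11, 0.5).
Step 4: Two-sided exact p-value = sum of Bin(11,0.5) probabilities at or below the observed probability = 0.226562.
Step 5: alpha = 0.1. fail to reject H0.

n_eff = 11, pos = 8, neg = 3, p = 0.226562, fail to reject H0.


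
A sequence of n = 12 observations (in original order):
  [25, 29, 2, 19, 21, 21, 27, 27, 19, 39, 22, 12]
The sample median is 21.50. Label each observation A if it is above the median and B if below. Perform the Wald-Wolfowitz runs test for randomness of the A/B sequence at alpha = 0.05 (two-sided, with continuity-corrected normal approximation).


Step 1: Compute median = 21.50; label A = above, B = below.
Labels in order: AABBBBAABAAB  (n_A = 6, n_B = 6)
Step 2: Count runs R = 6.
Step 3: Under H0 (random ordering), E[R] = 2*n_A*n_B/(n_A+n_B) + 1 = 2*6*6/12 + 1 = 7.0000.
        Var[R] = 2*n_A*n_B*(2*n_A*n_B - n_A - n_B) / ((n_A+n_B)^2 * (n_A+n_B-1)) = 4320/1584 = 2.7273.
        SD[R] = 1.6514.
Step 4: Continuity-corrected z = (R + 0.5 - E[R]) / SD[R] = (6 + 0.5 - 7.0000) / 1.6514 = -0.3028.
Step 5: Two-sided p-value via normal approximation = 2*(1 - Phi(|z|)) = 0.762069.
Step 6: alpha = 0.05. fail to reject H0.

R = 6, z = -0.3028, p = 0.762069, fail to reject H0.


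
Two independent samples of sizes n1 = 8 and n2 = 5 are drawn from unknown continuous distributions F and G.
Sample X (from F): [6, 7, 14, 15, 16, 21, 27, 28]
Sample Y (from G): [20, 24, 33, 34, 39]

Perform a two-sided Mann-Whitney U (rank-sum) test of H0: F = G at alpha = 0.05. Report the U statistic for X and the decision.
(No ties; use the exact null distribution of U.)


Step 1: Combine and sort all 13 observations; assign midranks.
sorted (value, group): (6,X), (7,X), (14,X), (15,X), (16,X), (20,Y), (21,X), (24,Y), (27,X), (28,X), (33,Y), (34,Y), (39,Y)
ranks: 6->1, 7->2, 14->3, 15->4, 16->5, 20->6, 21->7, 24->8, 27->9, 28->10, 33->11, 34->12, 39->13
Step 2: Rank sum for X: R1 = 1 + 2 + 3 + 4 + 5 + 7 + 9 + 10 = 41.
Step 3: U_X = R1 - n1(n1+1)/2 = 41 - 8*9/2 = 41 - 36 = 5.
       U_Y = n1*n2 - U_X = 40 - 5 = 35.
Step 4: No ties, so the exact null distribution of U (based on enumerating the C(13,8) = 1287 equally likely rank assignments) gives the two-sided p-value.
Step 5: p-value = 0.029526; compare to alpha = 0.05. reject H0.

U_X = 5, p = 0.029526, reject H0 at alpha = 0.05.


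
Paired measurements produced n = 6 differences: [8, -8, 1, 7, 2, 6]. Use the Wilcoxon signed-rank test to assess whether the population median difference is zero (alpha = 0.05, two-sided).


Step 1: Drop any zero differences (none here) and take |d_i|.
|d| = [8, 8, 1, 7, 2, 6]
Step 2: Midrank |d_i| (ties get averaged ranks).
ranks: |8|->5.5, |8|->5.5, |1|->1, |7|->4, |2|->2, |6|->3
Step 3: Attach original signs; sum ranks with positive sign and with negative sign.
W+ = 5.5 + 1 + 4 + 2 + 3 = 15.5
W- = 5.5 = 5.5
(Check: W+ + W- = 21 should equal n(n+1)/2 = 21.)
Step 4: Test statistic W = min(W+, W-) = 5.5.
Step 5: Ties in |d|, so use the tie-corrected normal approximation.
        E[W] = n(n+1)/4 = 6*7/4 = 10.5.
        Tie groups: |d|=8 (t=2); sum(t^3 - t) = 6.
        Var[W] = n(n+1)(2n+1)/24 - sum(t^3-t)/48 = 546/24 - 6/48 = 22.625.
        z = (W - E[W]) / sqrt(Var[W]) = (5.5 - 10.5) / 4.7566 = -1.0512.
        Two-sided p = 2*Phi(z) = 0.293177.
Step 6: alpha = 0.05. fail to reject H0.

W+ = 15.5, W- = 5.5, W = min = 5.5, p = 0.293177, fail to reject H0.


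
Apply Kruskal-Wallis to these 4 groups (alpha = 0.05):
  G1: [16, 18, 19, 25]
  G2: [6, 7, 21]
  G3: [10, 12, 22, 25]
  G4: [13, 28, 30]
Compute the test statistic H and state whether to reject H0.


Step 1: Combine all N = 14 observations and assign midranks.
sorted (value, group, rank): (6,G2,1), (7,G2,2), (10,G3,3), (12,G3,4), (13,G4,5), (16,G1,6), (18,G1,7), (19,G1,8), (21,G2,9), (22,G3,10), (25,G1,11.5), (25,G3,11.5), (28,G4,13), (30,G4,14)
Step 2: Sum ranks within each group.
R_1 = 32.5 (n_1 = 4)
R_2 = 12 (n_2 = 3)
R_3 = 28.5 (n_3 = 4)
R_4 = 32 (n_4 = 3)
Step 3: H = 12/(N(N+1)) * sum(R_i^2/n_i) - 3(N+1)
     = 12/(14*15) * (32.5^2/4 + 12^2/3 + 28.5^2/4 + 32^2/3) - 3*15
     = 0.057143 * 856.458 - 45
     = 3.940476.
Step 4: Ties present; correction factor C = 1 - 6/(14^3 - 14) = 0.997802. Corrected H = 3.940476 / 0.997802 = 3.949156.
Step 5: Under H0, H ~ chi^2(3); p-value = 0.267007.
Step 6: alpha = 0.05. fail to reject H0.

H = 3.9492, df = 3, p = 0.267007, fail to reject H0.


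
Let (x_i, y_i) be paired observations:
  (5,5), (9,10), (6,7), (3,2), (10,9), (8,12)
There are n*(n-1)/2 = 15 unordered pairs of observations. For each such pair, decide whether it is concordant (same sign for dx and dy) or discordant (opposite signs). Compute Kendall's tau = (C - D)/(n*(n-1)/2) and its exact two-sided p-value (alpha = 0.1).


Step 1: Enumerate the 15 unordered pairs (i,j) with i<j and classify each by sign(x_j-x_i) * sign(y_j-y_i).
  (1,2):dx=+4,dy=+5->C; (1,3):dx=+1,dy=+2->C; (1,4):dx=-2,dy=-3->C; (1,5):dx=+5,dy=+4->C
  (1,6):dx=+3,dy=+7->C; (2,3):dx=-3,dy=-3->C; (2,4):dx=-6,dy=-8->C; (2,5):dx=+1,dy=-1->D
  (2,6):dx=-1,dy=+2->D; (3,4):dx=-3,dy=-5->C; (3,5):dx=+4,dy=+2->C; (3,6):dx=+2,dy=+5->C
  (4,5):dx=+7,dy=+7->C; (4,6):dx=+5,dy=+10->C; (5,6):dx=-2,dy=+3->D
Step 2: C = 12, D = 3, total pairs = 15.
Step 3: tau = (C - D)/(n(n-1)/2) = (12 - 3)/15 = 0.600000.
Step 4: Exact two-sided p-value (enumerate n! = 720 permutations of y under H0): p = 0.136111.
Step 5: alpha = 0.1. fail to reject H0.

tau_b = 0.6000 (C=12, D=3), p = 0.136111, fail to reject H0.


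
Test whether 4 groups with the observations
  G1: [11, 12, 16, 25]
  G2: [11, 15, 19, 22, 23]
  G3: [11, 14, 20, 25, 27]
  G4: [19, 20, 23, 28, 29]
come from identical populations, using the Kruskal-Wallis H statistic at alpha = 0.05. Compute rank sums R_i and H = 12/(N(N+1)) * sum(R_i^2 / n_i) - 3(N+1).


Step 1: Combine all N = 19 observations and assign midranks.
sorted (value, group, rank): (11,G1,2), (11,G2,2), (11,G3,2), (12,G1,4), (14,G3,5), (15,G2,6), (16,G1,7), (19,G2,8.5), (19,G4,8.5), (20,G3,10.5), (20,G4,10.5), (22,G2,12), (23,G2,13.5), (23,G4,13.5), (25,G1,15.5), (25,G3,15.5), (27,G3,17), (28,G4,18), (29,G4,19)
Step 2: Sum ranks within each group.
R_1 = 28.5 (n_1 = 4)
R_2 = 42 (n_2 = 5)
R_3 = 50 (n_3 = 5)
R_4 = 69.5 (n_4 = 5)
Step 3: H = 12/(N(N+1)) * sum(R_i^2/n_i) - 3(N+1)
     = 12/(19*20) * (28.5^2/4 + 42^2/5 + 50^2/5 + 69.5^2/5) - 3*20
     = 0.031579 * 2021.91 - 60
     = 3.849868.
Step 4: Ties present; correction factor C = 1 - 48/(19^3 - 19) = 0.992982. Corrected H = 3.849868 / 0.992982 = 3.877076.
Step 5: Under H0, H ~ chi^2(3); p-value = 0.275047.
Step 6: alpha = 0.05. fail to reject H0.

H = 3.8771, df = 3, p = 0.275047, fail to reject H0.


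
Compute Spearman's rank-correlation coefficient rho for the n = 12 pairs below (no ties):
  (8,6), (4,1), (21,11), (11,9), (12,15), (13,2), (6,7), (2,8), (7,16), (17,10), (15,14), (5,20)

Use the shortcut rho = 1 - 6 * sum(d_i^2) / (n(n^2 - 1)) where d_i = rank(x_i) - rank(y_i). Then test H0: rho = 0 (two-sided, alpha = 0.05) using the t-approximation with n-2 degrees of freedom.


Step 1: Rank x and y separately (midranks; no ties here).
rank(x): 8->6, 4->2, 21->12, 11->7, 12->8, 13->9, 6->4, 2->1, 7->5, 17->11, 15->10, 5->3
rank(y): 6->3, 1->1, 11->8, 9->6, 15->10, 2->2, 7->4, 8->5, 16->11, 10->7, 14->9, 20->12
Step 2: d_i = R_x(i) - R_y(i); compute d_i^2.
  (6-3)^2=9, (2-1)^2=1, (12-8)^2=16, (7-6)^2=1, (8-10)^2=4, (9-2)^2=49, (4-4)^2=0, (1-5)^2=16, (5-11)^2=36, (11-7)^2=16, (10-9)^2=1, (3-12)^2=81
sum(d^2) = 230.
Step 3: rho = 1 - 6*230 / (12*(12^2 - 1)) = 1 - 1380/1716 = 0.195804.
Step 4: Under H0, t = rho * sqrt((n-2)/(1-rho^2)) = 0.6314 ~ t(10).
Step 5: Two-sided p-value from the t-distribution with 10 df = 0.541936.
Step 6: alpha = 0.05. fail to reject H0.

rho = 0.1958, p = 0.541936, fail to reject H0 at alpha = 0.05.


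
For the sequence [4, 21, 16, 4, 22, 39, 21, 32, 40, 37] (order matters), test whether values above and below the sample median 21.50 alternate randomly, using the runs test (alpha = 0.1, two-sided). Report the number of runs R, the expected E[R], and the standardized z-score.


Step 1: Compute median = 21.50; label A = above, B = below.
Labels in order: BBBBAABAAA  (n_A = 5, n_B = 5)
Step 2: Count runs R = 4.
Step 3: Under H0 (random ordering), E[R] = 2*n_A*n_B/(n_A+n_B) + 1 = 2*5*5/10 + 1 = 6.0000.
        Var[R] = 2*n_A*n_B*(2*n_A*n_B - n_A - n_B) / ((n_A+n_B)^2 * (n_A+n_B-1)) = 2000/900 = 2.2222.
        SD[R] = 1.4907.
Step 4: Continuity-corrected z = (R + 0.5 - E[R]) / SD[R] = (4 + 0.5 - 6.0000) / 1.4907 = -1.0062.
Step 5: Two-sided p-value via normal approximation = 2*(1 - Phi(|z|)) = 0.314305.
Step 6: alpha = 0.1. fail to reject H0.

R = 4, z = -1.0062, p = 0.314305, fail to reject H0.


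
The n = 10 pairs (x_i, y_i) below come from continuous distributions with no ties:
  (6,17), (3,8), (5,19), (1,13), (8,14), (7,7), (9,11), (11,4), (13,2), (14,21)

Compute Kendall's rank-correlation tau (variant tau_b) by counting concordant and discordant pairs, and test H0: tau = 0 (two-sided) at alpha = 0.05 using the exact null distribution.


Step 1: Enumerate the 45 unordered pairs (i,j) with i<j and classify each by sign(x_j-x_i) * sign(y_j-y_i).
  (1,2):dx=-3,dy=-9->C; (1,3):dx=-1,dy=+2->D; (1,4):dx=-5,dy=-4->C; (1,5):dx=+2,dy=-3->D
  (1,6):dx=+1,dy=-10->D; (1,7):dx=+3,dy=-6->D; (1,8):dx=+5,dy=-13->D; (1,9):dx=+7,dy=-15->D
  (1,10):dx=+8,dy=+4->C; (2,3):dx=+2,dy=+11->C; (2,4):dx=-2,dy=+5->D; (2,5):dx=+5,dy=+6->C
  (2,6):dx=+4,dy=-1->D; (2,7):dx=+6,dy=+3->C; (2,8):dx=+8,dy=-4->D; (2,9):dx=+10,dy=-6->D
  (2,10):dx=+11,dy=+13->C; (3,4):dx=-4,dy=-6->C; (3,5):dx=+3,dy=-5->D; (3,6):dx=+2,dy=-12->D
  (3,7):dx=+4,dy=-8->D; (3,8):dx=+6,dy=-15->D; (3,9):dx=+8,dy=-17->D; (3,10):dx=+9,dy=+2->C
  (4,5):dx=+7,dy=+1->C; (4,6):dx=+6,dy=-6->D; (4,7):dx=+8,dy=-2->D; (4,8):dx=+10,dy=-9->D
  (4,9):dx=+12,dy=-11->D; (4,10):dx=+13,dy=+8->C; (5,6):dx=-1,dy=-7->C; (5,7):dx=+1,dy=-3->D
  (5,8):dx=+3,dy=-10->D; (5,9):dx=+5,dy=-12->D; (5,10):dx=+6,dy=+7->C; (6,7):dx=+2,dy=+4->C
  (6,8):dx=+4,dy=-3->D; (6,9):dx=+6,dy=-5->D; (6,10):dx=+7,dy=+14->C; (7,8):dx=+2,dy=-7->D
  (7,9):dx=+4,dy=-9->D; (7,10):dx=+5,dy=+10->C; (8,9):dx=+2,dy=-2->D; (8,10):dx=+3,dy=+17->C
  (9,10):dx=+1,dy=+19->C
Step 2: C = 18, D = 27, total pairs = 45.
Step 3: tau = (C - D)/(n(n-1)/2) = (18 - 27)/45 = -0.200000.
Step 4: Exact two-sided p-value (enumerate n! = 3628800 permutations of y under H0): p = 0.484313.
Step 5: alpha = 0.05. fail to reject H0.

tau_b = -0.2000 (C=18, D=27), p = 0.484313, fail to reject H0.


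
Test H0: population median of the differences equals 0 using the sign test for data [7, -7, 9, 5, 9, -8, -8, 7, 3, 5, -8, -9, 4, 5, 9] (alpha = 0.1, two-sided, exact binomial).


Step 1: Discard zero differences. Original n = 15; n_eff = number of nonzero differences = 15.
Nonzero differences (with sign): +7, -7, +9, +5, +9, -8, -8, +7, +3, +5, -8, -9, +4, +5, +9
Step 2: Count signs: positive = 10, negative = 5.
Step 3: Under H0: P(positive) = 0.5, so the number of positives S ~ Bin(15, 0.5).
Step 4: Two-sided exact p-value = sum of Bin(15,0.5) probabilities at or below the observed probability = 0.301758.
Step 5: alpha = 0.1. fail to reject H0.

n_eff = 15, pos = 10, neg = 5, p = 0.301758, fail to reject H0.


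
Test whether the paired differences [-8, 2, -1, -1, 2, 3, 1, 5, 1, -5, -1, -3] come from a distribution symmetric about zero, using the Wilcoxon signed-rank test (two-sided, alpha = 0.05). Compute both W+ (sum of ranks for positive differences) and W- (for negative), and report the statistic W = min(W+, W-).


Step 1: Drop any zero differences (none here) and take |d_i|.
|d| = [8, 2, 1, 1, 2, 3, 1, 5, 1, 5, 1, 3]
Step 2: Midrank |d_i| (ties get averaged ranks).
ranks: |8|->12, |2|->6.5, |1|->3, |1|->3, |2|->6.5, |3|->8.5, |1|->3, |5|->10.5, |1|->3, |5|->10.5, |1|->3, |3|->8.5
Step 3: Attach original signs; sum ranks with positive sign and with negative sign.
W+ = 6.5 + 6.5 + 8.5 + 3 + 10.5 + 3 = 38
W- = 12 + 3 + 3 + 10.5 + 3 + 8.5 = 40
(Check: W+ + W- = 78 should equal n(n+1)/2 = 78.)
Step 4: Test statistic W = min(W+, W-) = 38.
Step 5: Ties in |d|, so use the tie-corrected normal approximation.
        E[W] = n(n+1)/4 = 12*13/4 = 39.
        Tie groups: |d|=1 (t=5), |d|=2 (t=2), |d|=3 (t=2), |d|=5 (t=2); sum(t^3 - t) = 138.
        Var[W] = n(n+1)(2n+1)/24 - sum(t^3-t)/48 = 3900/24 - 138/48 = 159.625.
        z = (W - E[W]) / sqrt(Var[W]) = (38 - 39) / 12.6343 = -0.0791.
        Two-sided p = 2*Phi(z) = 0.936914.
Step 6: alpha = 0.05. fail to reject H0.

W+ = 38, W- = 40, W = min = 38, p = 0.936914, fail to reject H0.


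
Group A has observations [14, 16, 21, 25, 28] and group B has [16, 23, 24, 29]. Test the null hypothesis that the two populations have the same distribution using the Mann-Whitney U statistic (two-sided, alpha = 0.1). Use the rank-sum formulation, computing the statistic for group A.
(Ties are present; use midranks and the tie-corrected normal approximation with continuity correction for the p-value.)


Step 1: Combine and sort all 9 observations; assign midranks.
sorted (value, group): (14,X), (16,X), (16,Y), (21,X), (23,Y), (24,Y), (25,X), (28,X), (29,Y)
ranks: 14->1, 16->2.5, 16->2.5, 21->4, 23->5, 24->6, 25->7, 28->8, 29->9
Step 2: Rank sum for X: R1 = 1 + 2.5 + 4 + 7 + 8 = 22.5.
Step 3: U_X = R1 - n1(n1+1)/2 = 22.5 - 5*6/2 = 22.5 - 15 = 7.5.
       U_Y = n1*n2 - U_X = 20 - 7.5 = 12.5.
Step 4: Ties are present, so use the tie-corrected normal approximation (with continuity correction) for the p-value.
Step 5: p-value = 0.622753; compare to alpha = 0.1. fail to reject H0.

U_X = 7.5, p = 0.622753, fail to reject H0 at alpha = 0.1.


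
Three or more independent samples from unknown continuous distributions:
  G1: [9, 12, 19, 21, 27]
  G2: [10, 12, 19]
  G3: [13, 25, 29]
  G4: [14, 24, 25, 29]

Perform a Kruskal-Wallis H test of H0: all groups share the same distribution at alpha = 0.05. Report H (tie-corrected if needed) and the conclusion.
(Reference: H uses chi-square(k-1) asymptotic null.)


Step 1: Combine all N = 15 observations and assign midranks.
sorted (value, group, rank): (9,G1,1), (10,G2,2), (12,G1,3.5), (12,G2,3.5), (13,G3,5), (14,G4,6), (19,G1,7.5), (19,G2,7.5), (21,G1,9), (24,G4,10), (25,G3,11.5), (25,G4,11.5), (27,G1,13), (29,G3,14.5), (29,G4,14.5)
Step 2: Sum ranks within each group.
R_1 = 34 (n_1 = 5)
R_2 = 13 (n_2 = 3)
R_3 = 31 (n_3 = 3)
R_4 = 42 (n_4 = 4)
Step 3: H = 12/(N(N+1)) * sum(R_i^2/n_i) - 3(N+1)
     = 12/(15*16) * (34^2/5 + 13^2/3 + 31^2/3 + 42^2/4) - 3*16
     = 0.050000 * 1048.87 - 48
     = 4.443333.
Step 4: Ties present; correction factor C = 1 - 24/(15^3 - 15) = 0.992857. Corrected H = 4.443333 / 0.992857 = 4.475300.
Step 5: Under H0, H ~ chi^2(3); p-value = 0.214504.
Step 6: alpha = 0.05. fail to reject H0.

H = 4.4753, df = 3, p = 0.214504, fail to reject H0.


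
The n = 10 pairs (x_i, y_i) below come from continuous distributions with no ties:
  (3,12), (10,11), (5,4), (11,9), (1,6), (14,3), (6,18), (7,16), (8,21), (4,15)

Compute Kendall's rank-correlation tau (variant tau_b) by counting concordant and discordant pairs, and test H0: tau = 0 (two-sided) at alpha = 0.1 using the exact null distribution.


Step 1: Enumerate the 45 unordered pairs (i,j) with i<j and classify each by sign(x_j-x_i) * sign(y_j-y_i).
  (1,2):dx=+7,dy=-1->D; (1,3):dx=+2,dy=-8->D; (1,4):dx=+8,dy=-3->D; (1,5):dx=-2,dy=-6->C
  (1,6):dx=+11,dy=-9->D; (1,7):dx=+3,dy=+6->C; (1,8):dx=+4,dy=+4->C; (1,9):dx=+5,dy=+9->C
  (1,10):dx=+1,dy=+3->C; (2,3):dx=-5,dy=-7->C; (2,4):dx=+1,dy=-2->D; (2,5):dx=-9,dy=-5->C
  (2,6):dx=+4,dy=-8->D; (2,7):dx=-4,dy=+7->D; (2,8):dx=-3,dy=+5->D; (2,9):dx=-2,dy=+10->D
  (2,10):dx=-6,dy=+4->D; (3,4):dx=+6,dy=+5->C; (3,5):dx=-4,dy=+2->D; (3,6):dx=+9,dy=-1->D
  (3,7):dx=+1,dy=+14->C; (3,8):dx=+2,dy=+12->C; (3,9):dx=+3,dy=+17->C; (3,10):dx=-1,dy=+11->D
  (4,5):dx=-10,dy=-3->C; (4,6):dx=+3,dy=-6->D; (4,7):dx=-5,dy=+9->D; (4,8):dx=-4,dy=+7->D
  (4,9):dx=-3,dy=+12->D; (4,10):dx=-7,dy=+6->D; (5,6):dx=+13,dy=-3->D; (5,7):dx=+5,dy=+12->C
  (5,8):dx=+6,dy=+10->C; (5,9):dx=+7,dy=+15->C; (5,10):dx=+3,dy=+9->C; (6,7):dx=-8,dy=+15->D
  (6,8):dx=-7,dy=+13->D; (6,9):dx=-6,dy=+18->D; (6,10):dx=-10,dy=+12->D; (7,8):dx=+1,dy=-2->D
  (7,9):dx=+2,dy=+3->C; (7,10):dx=-2,dy=-3->C; (8,9):dx=+1,dy=+5->C; (8,10):dx=-3,dy=-1->C
  (9,10):dx=-4,dy=-6->C
Step 2: C = 21, D = 24, total pairs = 45.
Step 3: tau = (C - D)/(n(n-1)/2) = (21 - 24)/45 = -0.066667.
Step 4: Exact two-sided p-value (enumerate n! = 3628800 permutations of y under H0): p = 0.861801.
Step 5: alpha = 0.1. fail to reject H0.

tau_b = -0.0667 (C=21, D=24), p = 0.861801, fail to reject H0.


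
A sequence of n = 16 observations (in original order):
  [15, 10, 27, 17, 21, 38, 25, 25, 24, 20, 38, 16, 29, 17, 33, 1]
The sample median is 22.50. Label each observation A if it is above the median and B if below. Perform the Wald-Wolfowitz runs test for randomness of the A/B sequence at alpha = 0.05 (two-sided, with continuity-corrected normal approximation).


Step 1: Compute median = 22.50; label A = above, B = below.
Labels in order: BBABBAAAABABABAB  (n_A = 8, n_B = 8)
Step 2: Count runs R = 11.
Step 3: Under H0 (random ordering), E[R] = 2*n_A*n_B/(n_A+n_B) + 1 = 2*8*8/16 + 1 = 9.0000.
        Var[R] = 2*n_A*n_B*(2*n_A*n_B - n_A - n_B) / ((n_A+n_B)^2 * (n_A+n_B-1)) = 14336/3840 = 3.7333.
        SD[R] = 1.9322.
Step 4: Continuity-corrected z = (R - 0.5 - E[R]) / SD[R] = (11 - 0.5 - 9.0000) / 1.9322 = 0.7763.
Step 5: Two-sided p-value via normal approximation = 2*(1 - Phi(|z|)) = 0.437558.
Step 6: alpha = 0.05. fail to reject H0.

R = 11, z = 0.7763, p = 0.437558, fail to reject H0.


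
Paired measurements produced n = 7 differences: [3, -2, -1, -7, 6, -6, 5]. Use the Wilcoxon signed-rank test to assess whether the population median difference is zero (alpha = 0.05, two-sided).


Step 1: Drop any zero differences (none here) and take |d_i|.
|d| = [3, 2, 1, 7, 6, 6, 5]
Step 2: Midrank |d_i| (ties get averaged ranks).
ranks: |3|->3, |2|->2, |1|->1, |7|->7, |6|->5.5, |6|->5.5, |5|->4
Step 3: Attach original signs; sum ranks with positive sign and with negative sign.
W+ = 3 + 5.5 + 4 = 12.5
W- = 2 + 1 + 7 + 5.5 = 15.5
(Check: W+ + W- = 28 should equal n(n+1)/2 = 28.)
Step 4: Test statistic W = min(W+, W-) = 12.5.
Step 5: Ties in |d|, so use the tie-corrected normal approximation.
        E[W] = n(n+1)/4 = 7*8/4 = 14.
        Tie groups: |d|=6 (t=2); sum(t^3 - t) = 6.
        Var[W] = n(n+1)(2n+1)/24 - sum(t^3-t)/48 = 840/24 - 6/48 = 34.875.
        z = (W - E[W]) / sqrt(Var[W]) = (12.5 - 14) / 5.9055 = -0.2540.
        Two-sided p = 2*Phi(z) = 0.799495.
Step 6: alpha = 0.05. fail to reject H0.

W+ = 12.5, W- = 15.5, W = min = 12.5, p = 0.799495, fail to reject H0.


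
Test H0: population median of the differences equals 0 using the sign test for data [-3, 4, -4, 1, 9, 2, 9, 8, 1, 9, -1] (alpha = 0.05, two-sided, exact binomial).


Step 1: Discard zero differences. Original n = 11; n_eff = number of nonzero differences = 11.
Nonzero differences (with sign): -3, +4, -4, +1, +9, +2, +9, +8, +1, +9, -1
Step 2: Count signs: positive = 8, negative = 3.
Step 3: Under H0: P(positive) = 0.5, so the number of positives S ~ Bin(11, 0.5).
Step 4: Two-sided exact p-value = sum of Bin(11,0.5) probabilities at or below the observed probability = 0.226562.
Step 5: alpha = 0.05. fail to reject H0.

n_eff = 11, pos = 8, neg = 3, p = 0.226562, fail to reject H0.


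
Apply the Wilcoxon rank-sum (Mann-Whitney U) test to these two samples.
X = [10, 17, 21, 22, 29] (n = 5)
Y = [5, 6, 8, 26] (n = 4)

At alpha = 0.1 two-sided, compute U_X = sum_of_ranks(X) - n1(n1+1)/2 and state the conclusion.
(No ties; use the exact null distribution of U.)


Step 1: Combine and sort all 9 observations; assign midranks.
sorted (value, group): (5,Y), (6,Y), (8,Y), (10,X), (17,X), (21,X), (22,X), (26,Y), (29,X)
ranks: 5->1, 6->2, 8->3, 10->4, 17->5, 21->6, 22->7, 26->8, 29->9
Step 2: Rank sum for X: R1 = 4 + 5 + 6 + 7 + 9 = 31.
Step 3: U_X = R1 - n1(n1+1)/2 = 31 - 5*6/2 = 31 - 15 = 16.
       U_Y = n1*n2 - U_X = 20 - 16 = 4.
Step 4: No ties, so the exact null distribution of U (based on enumerating the C(9,5) = 126 equally likely rank assignments) gives the two-sided p-value.
Step 5: p-value = 0.190476; compare to alpha = 0.1. fail to reject H0.

U_X = 16, p = 0.190476, fail to reject H0 at alpha = 0.1.


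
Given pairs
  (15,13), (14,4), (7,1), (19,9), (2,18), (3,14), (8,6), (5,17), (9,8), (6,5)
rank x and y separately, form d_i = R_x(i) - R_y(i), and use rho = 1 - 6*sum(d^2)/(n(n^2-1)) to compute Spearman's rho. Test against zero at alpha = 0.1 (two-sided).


Step 1: Rank x and y separately (midranks; no ties here).
rank(x): 15->9, 14->8, 7->5, 19->10, 2->1, 3->2, 8->6, 5->3, 9->7, 6->4
rank(y): 13->7, 4->2, 1->1, 9->6, 18->10, 14->8, 6->4, 17->9, 8->5, 5->3
Step 2: d_i = R_x(i) - R_y(i); compute d_i^2.
  (9-7)^2=4, (8-2)^2=36, (5-1)^2=16, (10-6)^2=16, (1-10)^2=81, (2-8)^2=36, (6-4)^2=4, (3-9)^2=36, (7-5)^2=4, (4-3)^2=1
sum(d^2) = 234.
Step 3: rho = 1 - 6*234 / (10*(10^2 - 1)) = 1 - 1404/990 = -0.418182.
Step 4: Under H0, t = rho * sqrt((n-2)/(1-rho^2)) = -1.3021 ~ t(8).
Step 5: Two-sided p-value from the t-distribution with 8 df = 0.229113.
Step 6: alpha = 0.1. fail to reject H0.

rho = -0.4182, p = 0.229113, fail to reject H0 at alpha = 0.1.


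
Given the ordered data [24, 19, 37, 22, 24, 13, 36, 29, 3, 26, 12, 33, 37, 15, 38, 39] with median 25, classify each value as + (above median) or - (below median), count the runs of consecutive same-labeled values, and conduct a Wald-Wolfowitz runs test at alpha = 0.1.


Step 1: Compute median = 25; label A = above, B = below.
Labels in order: BBABBBAABABAABAA  (n_A = 8, n_B = 8)
Step 2: Count runs R = 10.
Step 3: Under H0 (random ordering), E[R] = 2*n_A*n_B/(n_A+n_B) + 1 = 2*8*8/16 + 1 = 9.0000.
        Var[R] = 2*n_A*n_B*(2*n_A*n_B - n_A - n_B) / ((n_A+n_B)^2 * (n_A+n_B-1)) = 14336/3840 = 3.7333.
        SD[R] = 1.9322.
Step 4: Continuity-corrected z = (R - 0.5 - E[R]) / SD[R] = (10 - 0.5 - 9.0000) / 1.9322 = 0.2588.
Step 5: Two-sided p-value via normal approximation = 2*(1 - Phi(|z|)) = 0.795809.
Step 6: alpha = 0.1. fail to reject H0.

R = 10, z = 0.2588, p = 0.795809, fail to reject H0.


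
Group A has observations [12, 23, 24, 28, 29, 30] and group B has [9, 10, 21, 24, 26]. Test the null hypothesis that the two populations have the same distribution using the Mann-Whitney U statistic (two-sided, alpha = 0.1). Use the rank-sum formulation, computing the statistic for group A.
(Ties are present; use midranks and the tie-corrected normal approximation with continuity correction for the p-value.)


Step 1: Combine and sort all 11 observations; assign midranks.
sorted (value, group): (9,Y), (10,Y), (12,X), (21,Y), (23,X), (24,X), (24,Y), (26,Y), (28,X), (29,X), (30,X)
ranks: 9->1, 10->2, 12->3, 21->4, 23->5, 24->6.5, 24->6.5, 26->8, 28->9, 29->10, 30->11
Step 2: Rank sum for X: R1 = 3 + 5 + 6.5 + 9 + 10 + 11 = 44.5.
Step 3: U_X = R1 - n1(n1+1)/2 = 44.5 - 6*7/2 = 44.5 - 21 = 23.5.
       U_Y = n1*n2 - U_X = 30 - 23.5 = 6.5.
Step 4: Ties are present, so use the tie-corrected normal approximation (with continuity correction) for the p-value.
Step 5: p-value = 0.143215; compare to alpha = 0.1. fail to reject H0.

U_X = 23.5, p = 0.143215, fail to reject H0 at alpha = 0.1.


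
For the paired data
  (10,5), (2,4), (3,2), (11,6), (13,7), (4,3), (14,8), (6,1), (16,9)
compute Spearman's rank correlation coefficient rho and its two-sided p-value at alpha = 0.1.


Step 1: Rank x and y separately (midranks; no ties here).
rank(x): 10->5, 2->1, 3->2, 11->6, 13->7, 4->3, 14->8, 6->4, 16->9
rank(y): 5->5, 4->4, 2->2, 6->6, 7->7, 3->3, 8->8, 1->1, 9->9
Step 2: d_i = R_x(i) - R_y(i); compute d_i^2.
  (5-5)^2=0, (1-4)^2=9, (2-2)^2=0, (6-6)^2=0, (7-7)^2=0, (3-3)^2=0, (8-8)^2=0, (4-1)^2=9, (9-9)^2=0
sum(d^2) = 18.
Step 3: rho = 1 - 6*18 / (9*(9^2 - 1)) = 1 - 108/720 = 0.850000.
Step 4: Under H0, t = rho * sqrt((n-2)/(1-rho^2)) = 4.2691 ~ t(7).
Step 5: Two-sided p-value from the t-distribution with 7 df = 0.003705.
Step 6: alpha = 0.1. reject H0.

rho = 0.8500, p = 0.003705, reject H0 at alpha = 0.1.


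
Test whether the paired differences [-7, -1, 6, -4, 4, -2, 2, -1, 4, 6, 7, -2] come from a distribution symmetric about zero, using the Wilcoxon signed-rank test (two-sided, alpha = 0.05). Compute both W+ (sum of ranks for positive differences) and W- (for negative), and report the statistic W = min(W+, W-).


Step 1: Drop any zero differences (none here) and take |d_i|.
|d| = [7, 1, 6, 4, 4, 2, 2, 1, 4, 6, 7, 2]
Step 2: Midrank |d_i| (ties get averaged ranks).
ranks: |7|->11.5, |1|->1.5, |6|->9.5, |4|->7, |4|->7, |2|->4, |2|->4, |1|->1.5, |4|->7, |6|->9.5, |7|->11.5, |2|->4
Step 3: Attach original signs; sum ranks with positive sign and with negative sign.
W+ = 9.5 + 7 + 4 + 7 + 9.5 + 11.5 = 48.5
W- = 11.5 + 1.5 + 7 + 4 + 1.5 + 4 = 29.5
(Check: W+ + W- = 78 should equal n(n+1)/2 = 78.)
Step 4: Test statistic W = min(W+, W-) = 29.5.
Step 5: Ties in |d|, so use the tie-corrected normal approximation.
        E[W] = n(n+1)/4 = 12*13/4 = 39.
        Tie groups: |d|=1 (t=2), |d|=2 (t=3), |d|=4 (t=3), |d|=6 (t=2), |d|=7 (t=2); sum(t^3 - t) = 66.
        Var[W] = n(n+1)(2n+1)/24 - sum(t^3-t)/48 = 3900/24 - 66/48 = 161.125.
        z = (W - E[W]) / sqrt(Var[W]) = (29.5 - 39) / 12.6935 = -0.7484.
        Two-sided p = 2*Phi(z) = 0.454210.
Step 6: alpha = 0.05. fail to reject H0.

W+ = 48.5, W- = 29.5, W = min = 29.5, p = 0.454210, fail to reject H0.


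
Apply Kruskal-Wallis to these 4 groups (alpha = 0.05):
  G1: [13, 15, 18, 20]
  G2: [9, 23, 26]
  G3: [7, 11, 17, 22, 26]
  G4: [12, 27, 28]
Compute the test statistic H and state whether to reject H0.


Step 1: Combine all N = 15 observations and assign midranks.
sorted (value, group, rank): (7,G3,1), (9,G2,2), (11,G3,3), (12,G4,4), (13,G1,5), (15,G1,6), (17,G3,7), (18,G1,8), (20,G1,9), (22,G3,10), (23,G2,11), (26,G2,12.5), (26,G3,12.5), (27,G4,14), (28,G4,15)
Step 2: Sum ranks within each group.
R_1 = 28 (n_1 = 4)
R_2 = 25.5 (n_2 = 3)
R_3 = 33.5 (n_3 = 5)
R_4 = 33 (n_4 = 3)
Step 3: H = 12/(N(N+1)) * sum(R_i^2/n_i) - 3(N+1)
     = 12/(15*16) * (28^2/4 + 25.5^2/3 + 33.5^2/5 + 33^2/3) - 3*16
     = 0.050000 * 1000.2 - 48
     = 2.010000.
Step 4: Ties present; correction factor C = 1 - 6/(15^3 - 15) = 0.998214. Corrected H = 2.010000 / 0.998214 = 2.013596.
Step 5: Under H0, H ~ chi^2(3); p-value = 0.569590.
Step 6: alpha = 0.05. fail to reject H0.

H = 2.0136, df = 3, p = 0.569590, fail to reject H0.


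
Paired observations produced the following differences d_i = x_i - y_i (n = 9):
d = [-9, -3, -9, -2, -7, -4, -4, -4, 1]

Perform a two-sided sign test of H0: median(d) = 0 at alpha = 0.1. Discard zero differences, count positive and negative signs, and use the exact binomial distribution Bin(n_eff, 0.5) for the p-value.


Step 1: Discard zero differences. Original n = 9; n_eff = number of nonzero differences = 9.
Nonzero differences (with sign): -9, -3, -9, -2, -7, -4, -4, -4, +1
Step 2: Count signs: positive = 1, negative = 8.
Step 3: Under H0: P(positive) = 0.5, so the number of positives S ~ Bin(9, 0.5).
Step 4: Two-sided exact p-value = sum of Bin(9,0.5) probabilities at or below the observed probability = 0.039062.
Step 5: alpha = 0.1. reject H0.

n_eff = 9, pos = 1, neg = 8, p = 0.039062, reject H0.


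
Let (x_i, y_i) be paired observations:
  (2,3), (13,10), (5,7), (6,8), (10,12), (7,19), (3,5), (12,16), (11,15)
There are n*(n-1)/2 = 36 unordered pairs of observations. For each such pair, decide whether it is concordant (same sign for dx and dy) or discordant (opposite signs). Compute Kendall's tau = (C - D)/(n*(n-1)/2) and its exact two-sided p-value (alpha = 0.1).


Step 1: Enumerate the 36 unordered pairs (i,j) with i<j and classify each by sign(x_j-x_i) * sign(y_j-y_i).
  (1,2):dx=+11,dy=+7->C; (1,3):dx=+3,dy=+4->C; (1,4):dx=+4,dy=+5->C; (1,5):dx=+8,dy=+9->C
  (1,6):dx=+5,dy=+16->C; (1,7):dx=+1,dy=+2->C; (1,8):dx=+10,dy=+13->C; (1,9):dx=+9,dy=+12->C
  (2,3):dx=-8,dy=-3->C; (2,4):dx=-7,dy=-2->C; (2,5):dx=-3,dy=+2->D; (2,6):dx=-6,dy=+9->D
  (2,7):dx=-10,dy=-5->C; (2,8):dx=-1,dy=+6->D; (2,9):dx=-2,dy=+5->D; (3,4):dx=+1,dy=+1->C
  (3,5):dx=+5,dy=+5->C; (3,6):dx=+2,dy=+12->C; (3,7):dx=-2,dy=-2->C; (3,8):dx=+7,dy=+9->C
  (3,9):dx=+6,dy=+8->C; (4,5):dx=+4,dy=+4->C; (4,6):dx=+1,dy=+11->C; (4,7):dx=-3,dy=-3->C
  (4,8):dx=+6,dy=+8->C; (4,9):dx=+5,dy=+7->C; (5,6):dx=-3,dy=+7->D; (5,7):dx=-7,dy=-7->C
  (5,8):dx=+2,dy=+4->C; (5,9):dx=+1,dy=+3->C; (6,7):dx=-4,dy=-14->C; (6,8):dx=+5,dy=-3->D
  (6,9):dx=+4,dy=-4->D; (7,8):dx=+9,dy=+11->C; (7,9):dx=+8,dy=+10->C; (8,9):dx=-1,dy=-1->C
Step 2: C = 29, D = 7, total pairs = 36.
Step 3: tau = (C - D)/(n(n-1)/2) = (29 - 7)/36 = 0.611111.
Step 4: Exact two-sided p-value (enumerate n! = 362880 permutations of y under H0): p = 0.024741.
Step 5: alpha = 0.1. reject H0.

tau_b = 0.6111 (C=29, D=7), p = 0.024741, reject H0.
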